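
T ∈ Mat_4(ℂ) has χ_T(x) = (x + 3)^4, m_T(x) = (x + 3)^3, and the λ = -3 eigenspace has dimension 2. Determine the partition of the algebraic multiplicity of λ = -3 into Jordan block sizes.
Block sizes for λ = -3: [3, 1]

Step 1 — from the characteristic polynomial, algebraic multiplicity of λ = -3 is 4. From dim ker(T − (-3)·I) = 2, there are exactly 2 Jordan blocks for λ = -3.
Step 2 — from the minimal polynomial, the factor (x + 3)^3 tells us the largest block for λ = -3 has size 3.
Step 3 — with total size 4, 2 blocks, and largest block 3, the block sizes (in nonincreasing order) are [3, 1].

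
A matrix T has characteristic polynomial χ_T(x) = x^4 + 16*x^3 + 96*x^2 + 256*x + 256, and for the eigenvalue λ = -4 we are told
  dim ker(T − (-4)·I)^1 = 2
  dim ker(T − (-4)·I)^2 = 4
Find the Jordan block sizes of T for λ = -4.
Block sizes for λ = -4: [2, 2]

From the dimensions of kernels of powers, the number of Jordan blocks of size at least j is d_j − d_{j−1} where d_j = dim ker(N^j) (with d_0 = 0). Computing the differences gives [2, 2].
The number of blocks of size exactly k is (#blocks of size ≥ k) − (#blocks of size ≥ k + 1), so the partition is: 2 block(s) of size 2.
In nonincreasing order the block sizes are [2, 2].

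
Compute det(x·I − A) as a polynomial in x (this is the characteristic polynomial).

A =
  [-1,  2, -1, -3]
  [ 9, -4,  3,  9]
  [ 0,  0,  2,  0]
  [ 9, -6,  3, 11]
x^4 - 8*x^3 + 24*x^2 - 32*x + 16

Expanding det(x·I − A) (e.g. by cofactor expansion or by noting that A is similar to its Jordan form J, which has the same characteristic polynomial as A) gives
  χ_A(x) = x^4 - 8*x^3 + 24*x^2 - 32*x + 16
which factors as (x - 2)^4. The eigenvalues (with algebraic multiplicities) are λ = 2 with multiplicity 4.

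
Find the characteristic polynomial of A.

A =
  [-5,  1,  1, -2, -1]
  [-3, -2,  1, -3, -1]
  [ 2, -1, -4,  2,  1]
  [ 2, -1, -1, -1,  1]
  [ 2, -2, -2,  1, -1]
x^5 + 13*x^4 + 67*x^3 + 171*x^2 + 216*x + 108

Expanding det(x·I − A) (e.g. by cofactor expansion or by noting that A is similar to its Jordan form J, which has the same characteristic polynomial as A) gives
  χ_A(x) = x^5 + 13*x^4 + 67*x^3 + 171*x^2 + 216*x + 108
which factors as (x + 2)^2*(x + 3)^3. The eigenvalues (with algebraic multiplicities) are λ = -3 with multiplicity 3, λ = -2 with multiplicity 2.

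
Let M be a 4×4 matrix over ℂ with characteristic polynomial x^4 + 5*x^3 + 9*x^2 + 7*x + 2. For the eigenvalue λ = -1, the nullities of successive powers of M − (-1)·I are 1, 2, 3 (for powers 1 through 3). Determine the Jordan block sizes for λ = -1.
Block sizes for λ = -1: [3]

From the dimensions of kernels of powers, the number of Jordan blocks of size at least j is d_j − d_{j−1} where d_j = dim ker(N^j) (with d_0 = 0). Computing the differences gives [1, 1, 1].
The number of blocks of size exactly k is (#blocks of size ≥ k) − (#blocks of size ≥ k + 1), so the partition is: 1 block(s) of size 3.
In nonincreasing order the block sizes are [3].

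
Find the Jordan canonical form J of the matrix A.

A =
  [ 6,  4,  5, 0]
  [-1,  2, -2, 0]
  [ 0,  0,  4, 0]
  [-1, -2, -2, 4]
J_3(4) ⊕ J_1(4)

The characteristic polynomial is
  det(x·I − A) = x^4 - 16*x^3 + 96*x^2 - 256*x + 256 = (x - 4)^4

Eigenvalues and multiplicities (the geometric multiplicity of λ is n − rank(A − λI), which equals the number of Jordan blocks for λ):
  λ = 4: algebraic multiplicity = 4, geometric multiplicity = 2

Determining the block sizes for each eigenvalue:
  λ = 4: with am = 4 and gm = 2, the partition is not yet determined (e.g. several partitions of 4 into 2 parts exist). Let N = A − (4)·I. Computing rank(N^1) = 2, rank(N^2) = 1, rank(N^3) = 0; the number of blocks of size ≥ j is rank(N^{j−1}) − rank(N^j), giving [2, 1, 1]. So we have 1 block(s) of size 3, 1 block(s) of size 1 → block sizes [3, 1]

Assembling the blocks gives a Jordan form
J =
  [4, 1, 0, 0]
  [0, 4, 1, 0]
  [0, 0, 4, 0]
  [0, 0, 0, 4]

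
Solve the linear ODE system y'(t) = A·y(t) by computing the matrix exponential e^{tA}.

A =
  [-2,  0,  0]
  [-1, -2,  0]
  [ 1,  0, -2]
e^{tA} =
  [exp(-2*t), 0, 0]
  [-t*exp(-2*t), exp(-2*t), 0]
  [t*exp(-2*t), 0, exp(-2*t)]

Strategy: write A = P · J · P⁻¹ where J is a Jordan canonical form, so e^{tA} = P · e^{tJ} · P⁻¹, and e^{tJ} can be computed block-by-block.

A has Jordan form
J =
  [-2,  1,  0]
  [ 0, -2,  0]
  [ 0,  0, -2]
(up to reordering of blocks).

Per-block formulas:
  For a 1×1 block at λ = -2: exp(t · [-2]) = [e^(-2t)].
  For a 2×2 Jordan block J_2(-2): exp(t · J_2(-2)) = e^(-2t)·(I + t·N), where N is the 2×2 nilpotent shift.

After assembling e^{tJ} and conjugating by P, we get:

e^{tA} =
  [exp(-2*t), 0, 0]
  [-t*exp(-2*t), exp(-2*t), 0]
  [t*exp(-2*t), 0, exp(-2*t)]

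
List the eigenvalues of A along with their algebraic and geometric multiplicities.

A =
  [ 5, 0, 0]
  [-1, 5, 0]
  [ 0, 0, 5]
λ = 5: alg = 3, geom = 2

Step 1 — factor the characteristic polynomial to read off the algebraic multiplicities:
  χ_A(x) = (x - 5)^3

Step 2 — compute geometric multiplicities via the rank-nullity identity g(λ) = n − rank(A − λI):
  rank(A − (5)·I) = 1, so dim ker(A − (5)·I) = n − 1 = 2

Summary:
  λ = 5: algebraic multiplicity = 3, geometric multiplicity = 2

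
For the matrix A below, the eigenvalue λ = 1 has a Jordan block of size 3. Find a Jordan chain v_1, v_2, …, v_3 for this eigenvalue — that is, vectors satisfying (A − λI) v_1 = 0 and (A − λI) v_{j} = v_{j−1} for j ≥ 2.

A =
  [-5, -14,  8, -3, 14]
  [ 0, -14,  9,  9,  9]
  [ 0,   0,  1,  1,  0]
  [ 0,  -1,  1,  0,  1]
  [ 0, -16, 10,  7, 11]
A Jordan chain for λ = 1 of length 3:
v_1 = (-1, 0, 1, 0, -1)ᵀ
v_2 = (2, 3, 0, 1, 4)ᵀ
v_3 = (0, 1, 2, 0, 0)ᵀ

Let N = A − (1)·I. We want v_3 with N^3 v_3 = 0 but N^2 v_3 ≠ 0; then v_{j-1} := N · v_j for j = 3, …, 2.

Pick v_3 = (0, 1, 2, 0, 0)ᵀ.
Then v_2 = N · v_3 = (2, 3, 0, 1, 4)ᵀ.
Then v_1 = N · v_2 = (-1, 0, 1, 0, -1)ᵀ.

Sanity check: (A − (1)·I) v_1 = (0, 0, 0, 0, 0)ᵀ = 0. ✓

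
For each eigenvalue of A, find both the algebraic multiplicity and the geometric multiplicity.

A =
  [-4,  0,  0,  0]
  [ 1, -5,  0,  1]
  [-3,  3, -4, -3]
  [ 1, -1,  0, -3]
λ = -4: alg = 4, geom = 3

Step 1 — factor the characteristic polynomial to read off the algebraic multiplicities:
  χ_A(x) = (x + 4)^4

Step 2 — compute geometric multiplicities via the rank-nullity identity g(λ) = n − rank(A − λI):
  rank(A − (-4)·I) = 1, so dim ker(A − (-4)·I) = n − 1 = 3

Summary:
  λ = -4: algebraic multiplicity = 4, geometric multiplicity = 3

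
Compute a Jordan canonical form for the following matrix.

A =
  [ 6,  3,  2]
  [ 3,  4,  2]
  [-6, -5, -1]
J_3(3)

The characteristic polynomial is
  det(x·I − A) = x^3 - 9*x^2 + 27*x - 27 = (x - 3)^3

Eigenvalues and multiplicities (the geometric multiplicity of λ is n − rank(A − λI), which equals the number of Jordan blocks for λ):
  λ = 3: algebraic multiplicity = 3, geometric multiplicity = 1

Determining the block sizes for each eigenvalue:
  λ = 3: one block (gm = 1), so the single block has size am = 3 → block sizes [3]

Assembling the blocks gives a Jordan form
J =
  [3, 1, 0]
  [0, 3, 1]
  [0, 0, 3]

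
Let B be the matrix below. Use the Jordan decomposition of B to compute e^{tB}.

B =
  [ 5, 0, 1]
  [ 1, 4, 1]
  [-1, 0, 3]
e^{tB} =
  [t*exp(4*t) + exp(4*t), 0, t*exp(4*t)]
  [t*exp(4*t), exp(4*t), t*exp(4*t)]
  [-t*exp(4*t), 0, -t*exp(4*t) + exp(4*t)]

Strategy: write B = P · J · P⁻¹ where J is a Jordan canonical form, so e^{tB} = P · e^{tJ} · P⁻¹, and e^{tJ} can be computed block-by-block.

B has Jordan form
J =
  [4, 1, 0]
  [0, 4, 0]
  [0, 0, 4]
(up to reordering of blocks).

Per-block formulas:
  For a 1×1 block at λ = 4: exp(t · [4]) = [e^(4t)].
  For a 2×2 Jordan block J_2(4): exp(t · J_2(4)) = e^(4t)·(I + t·N), where N is the 2×2 nilpotent shift.

After assembling e^{tJ} and conjugating by P, we get:

e^{tB} =
  [t*exp(4*t) + exp(4*t), 0, t*exp(4*t)]
  [t*exp(4*t), exp(4*t), t*exp(4*t)]
  [-t*exp(4*t), 0, -t*exp(4*t) + exp(4*t)]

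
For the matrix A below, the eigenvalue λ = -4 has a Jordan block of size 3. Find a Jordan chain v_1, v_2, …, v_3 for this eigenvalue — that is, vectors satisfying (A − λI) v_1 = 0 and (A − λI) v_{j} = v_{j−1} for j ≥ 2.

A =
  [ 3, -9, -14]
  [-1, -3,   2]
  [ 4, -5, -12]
A Jordan chain for λ = -4 of length 3:
v_1 = (2, 0, 1)ᵀ
v_2 = (7, -1, 4)ᵀ
v_3 = (1, 0, 0)ᵀ

Let N = A − (-4)·I. We want v_3 with N^3 v_3 = 0 but N^2 v_3 ≠ 0; then v_{j-1} := N · v_j for j = 3, …, 2.

Pick v_3 = (1, 0, 0)ᵀ.
Then v_2 = N · v_3 = (7, -1, 4)ᵀ.
Then v_1 = N · v_2 = (2, 0, 1)ᵀ.

Sanity check: (A − (-4)·I) v_1 = (0, 0, 0)ᵀ = 0. ✓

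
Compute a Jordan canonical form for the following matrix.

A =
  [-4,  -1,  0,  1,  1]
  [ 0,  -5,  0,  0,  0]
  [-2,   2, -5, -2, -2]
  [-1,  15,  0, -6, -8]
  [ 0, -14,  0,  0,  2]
J_2(-5) ⊕ J_1(-5) ⊕ J_1(-5) ⊕ J_1(2)

The characteristic polynomial is
  det(x·I − A) = x^5 + 18*x^4 + 110*x^3 + 200*x^2 - 375*x - 1250 = (x - 2)*(x + 5)^4

Eigenvalues and multiplicities (the geometric multiplicity of λ is n − rank(A − λI), which equals the number of Jordan blocks for λ):
  λ = -5: algebraic multiplicity = 4, geometric multiplicity = 3
  λ = 2: algebraic multiplicity = 1, geometric multiplicity = 1

Determining the block sizes for each eigenvalue:
  λ = -5: 3 blocks summing to 4 forces exactly one block of size 2 and the rest size 1 → block sizes [2, 1, 1]
  λ = 2: one block (gm = 1), so the single block has size am = 1 → block sizes [1]

Assembling the blocks gives a Jordan form
J =
  [-5,  1,  0,  0, 0]
  [ 0, -5,  0,  0, 0]
  [ 0,  0, -5,  0, 0]
  [ 0,  0,  0, -5, 0]
  [ 0,  0,  0,  0, 2]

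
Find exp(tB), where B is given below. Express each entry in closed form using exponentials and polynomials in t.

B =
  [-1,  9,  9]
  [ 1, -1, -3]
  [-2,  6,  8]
e^{tB} =
  [-3*t*exp(2*t) + exp(2*t), 9*t*exp(2*t), 9*t*exp(2*t)]
  [t*exp(2*t), -3*t*exp(2*t) + exp(2*t), -3*t*exp(2*t)]
  [-2*t*exp(2*t), 6*t*exp(2*t), 6*t*exp(2*t) + exp(2*t)]

Strategy: write B = P · J · P⁻¹ where J is a Jordan canonical form, so e^{tB} = P · e^{tJ} · P⁻¹, and e^{tJ} can be computed block-by-block.

B has Jordan form
J =
  [2, 1, 0]
  [0, 2, 0]
  [0, 0, 2]
(up to reordering of blocks).

Per-block formulas:
  For a 2×2 Jordan block J_2(2): exp(t · J_2(2)) = e^(2t)·(I + t·N), where N is the 2×2 nilpotent shift.
  For a 1×1 block at λ = 2: exp(t · [2]) = [e^(2t)].

After assembling e^{tJ} and conjugating by P, we get:

e^{tB} =
  [-3*t*exp(2*t) + exp(2*t), 9*t*exp(2*t), 9*t*exp(2*t)]
  [t*exp(2*t), -3*t*exp(2*t) + exp(2*t), -3*t*exp(2*t)]
  [-2*t*exp(2*t), 6*t*exp(2*t), 6*t*exp(2*t) + exp(2*t)]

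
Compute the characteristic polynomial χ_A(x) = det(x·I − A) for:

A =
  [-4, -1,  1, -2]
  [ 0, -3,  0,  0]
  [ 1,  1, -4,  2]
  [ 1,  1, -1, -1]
x^4 + 12*x^3 + 54*x^2 + 108*x + 81

Expanding det(x·I − A) (e.g. by cofactor expansion or by noting that A is similar to its Jordan form J, which has the same characteristic polynomial as A) gives
  χ_A(x) = x^4 + 12*x^3 + 54*x^2 + 108*x + 81
which factors as (x + 3)^4. The eigenvalues (with algebraic multiplicities) are λ = -3 with multiplicity 4.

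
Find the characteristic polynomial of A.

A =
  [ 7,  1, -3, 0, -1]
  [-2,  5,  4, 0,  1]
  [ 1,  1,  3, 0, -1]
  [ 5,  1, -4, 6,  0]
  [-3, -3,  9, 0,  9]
x^5 - 30*x^4 + 360*x^3 - 2160*x^2 + 6480*x - 7776

Expanding det(x·I − A) (e.g. by cofactor expansion or by noting that A is similar to its Jordan form J, which has the same characteristic polynomial as A) gives
  χ_A(x) = x^5 - 30*x^4 + 360*x^3 - 2160*x^2 + 6480*x - 7776
which factors as (x - 6)^5. The eigenvalues (with algebraic multiplicities) are λ = 6 with multiplicity 5.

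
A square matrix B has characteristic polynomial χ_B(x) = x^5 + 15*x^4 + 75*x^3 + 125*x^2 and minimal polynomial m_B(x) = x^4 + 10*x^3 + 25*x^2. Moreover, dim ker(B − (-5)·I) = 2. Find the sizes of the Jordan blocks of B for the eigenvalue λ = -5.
Block sizes for λ = -5: [2, 1]

Step 1 — from the characteristic polynomial, algebraic multiplicity of λ = -5 is 3. From dim ker(B − (-5)·I) = 2, there are exactly 2 Jordan blocks for λ = -5.
Step 2 — from the minimal polynomial, the factor (x + 5)^2 tells us the largest block for λ = -5 has size 2.
Step 3 — with total size 3, 2 blocks, and largest block 2, the block sizes (in nonincreasing order) are [2, 1].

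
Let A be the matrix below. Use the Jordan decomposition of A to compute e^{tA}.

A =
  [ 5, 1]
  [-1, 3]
e^{tA} =
  [t*exp(4*t) + exp(4*t), t*exp(4*t)]
  [-t*exp(4*t), -t*exp(4*t) + exp(4*t)]

Strategy: write A = P · J · P⁻¹ where J is a Jordan canonical form, so e^{tA} = P · e^{tJ} · P⁻¹, and e^{tJ} can be computed block-by-block.

A has Jordan form
J =
  [4, 1]
  [0, 4]
(up to reordering of blocks).

Per-block formulas:
  For a 2×2 Jordan block J_2(4): exp(t · J_2(4)) = e^(4t)·(I + t·N), where N is the 2×2 nilpotent shift.

After assembling e^{tJ} and conjugating by P, we get:

e^{tA} =
  [t*exp(4*t) + exp(4*t), t*exp(4*t)]
  [-t*exp(4*t), -t*exp(4*t) + exp(4*t)]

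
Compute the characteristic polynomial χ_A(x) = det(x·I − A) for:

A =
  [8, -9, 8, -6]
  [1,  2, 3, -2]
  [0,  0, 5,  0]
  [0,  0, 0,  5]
x^4 - 20*x^3 + 150*x^2 - 500*x + 625

Expanding det(x·I − A) (e.g. by cofactor expansion or by noting that A is similar to its Jordan form J, which has the same characteristic polynomial as A) gives
  χ_A(x) = x^4 - 20*x^3 + 150*x^2 - 500*x + 625
which factors as (x - 5)^4. The eigenvalues (with algebraic multiplicities) are λ = 5 with multiplicity 4.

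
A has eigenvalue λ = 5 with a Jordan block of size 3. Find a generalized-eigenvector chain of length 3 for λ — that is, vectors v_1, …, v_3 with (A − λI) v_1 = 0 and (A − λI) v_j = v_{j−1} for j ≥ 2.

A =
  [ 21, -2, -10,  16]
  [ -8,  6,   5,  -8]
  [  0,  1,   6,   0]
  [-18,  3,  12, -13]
A Jordan chain for λ = 5 of length 3:
v_1 = (-16, 8, -8, 12)ᵀ
v_2 = (16, -8, 0, -18)ᵀ
v_3 = (1, 0, 0, 0)ᵀ

Let N = A − (5)·I. We want v_3 with N^3 v_3 = 0 but N^2 v_3 ≠ 0; then v_{j-1} := N · v_j for j = 3, …, 2.

Pick v_3 = (1, 0, 0, 0)ᵀ.
Then v_2 = N · v_3 = (16, -8, 0, -18)ᵀ.
Then v_1 = N · v_2 = (-16, 8, -8, 12)ᵀ.

Sanity check: (A − (5)·I) v_1 = (0, 0, 0, 0)ᵀ = 0. ✓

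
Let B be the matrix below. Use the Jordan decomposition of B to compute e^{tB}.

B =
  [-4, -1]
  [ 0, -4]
e^{tB} =
  [exp(-4*t), -t*exp(-4*t)]
  [0, exp(-4*t)]

Strategy: write B = P · J · P⁻¹ where J is a Jordan canonical form, so e^{tB} = P · e^{tJ} · P⁻¹, and e^{tJ} can be computed block-by-block.

B has Jordan form
J =
  [-4,  1]
  [ 0, -4]
(up to reordering of blocks).

Per-block formulas:
  For a 2×2 Jordan block J_2(-4): exp(t · J_2(-4)) = e^(-4t)·(I + t·N), where N is the 2×2 nilpotent shift.

After assembling e^{tJ} and conjugating by P, we get:

e^{tB} =
  [exp(-4*t), -t*exp(-4*t)]
  [0, exp(-4*t)]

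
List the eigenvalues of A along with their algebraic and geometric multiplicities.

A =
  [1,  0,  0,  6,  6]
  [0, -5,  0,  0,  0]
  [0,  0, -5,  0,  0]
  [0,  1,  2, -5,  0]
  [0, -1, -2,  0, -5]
λ = -5: alg = 4, geom = 3; λ = 1: alg = 1, geom = 1

Step 1 — factor the characteristic polynomial to read off the algebraic multiplicities:
  χ_A(x) = (x - 1)*(x + 5)^4

Step 2 — compute geometric multiplicities via the rank-nullity identity g(λ) = n − rank(A − λI):
  rank(A − (-5)·I) = 2, so dim ker(A − (-5)·I) = n − 2 = 3
  rank(A − (1)·I) = 4, so dim ker(A − (1)·I) = n − 4 = 1

Summary:
  λ = -5: algebraic multiplicity = 4, geometric multiplicity = 3
  λ = 1: algebraic multiplicity = 1, geometric multiplicity = 1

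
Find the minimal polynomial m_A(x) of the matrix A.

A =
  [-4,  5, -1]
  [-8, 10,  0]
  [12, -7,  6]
x^3 - 12*x^2 + 48*x - 64

The characteristic polynomial is χ_A(x) = (x - 4)^3, so the eigenvalues are known. The minimal polynomial is
  m_A(x) = Π_λ (x − λ)^{k_λ}
where k_λ is the size of the *largest* Jordan block for λ (equivalently, the smallest k with (A − λI)^k v = 0 for every generalised eigenvector v of λ).

  λ = 4: largest Jordan block has size 3, contributing (x − 4)^3

So m_A(x) = (x - 4)^3 = x^3 - 12*x^2 + 48*x - 64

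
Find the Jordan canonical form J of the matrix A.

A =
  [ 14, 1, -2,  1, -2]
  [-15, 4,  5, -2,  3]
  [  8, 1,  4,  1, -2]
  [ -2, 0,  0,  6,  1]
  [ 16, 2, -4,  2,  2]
J_3(6) ⊕ J_2(6)

The characteristic polynomial is
  det(x·I − A) = x^5 - 30*x^4 + 360*x^3 - 2160*x^2 + 6480*x - 7776 = (x - 6)^5

Eigenvalues and multiplicities (the geometric multiplicity of λ is n − rank(A − λI), which equals the number of Jordan blocks for λ):
  λ = 6: algebraic multiplicity = 5, geometric multiplicity = 2

Determining the block sizes for each eigenvalue:
  λ = 6: with am = 5 and gm = 2, the partition is not yet determined (e.g. several partitions of 5 into 2 parts exist). Let N = A − (6)·I. Computing rank(N^1) = 3, rank(N^2) = 1, rank(N^3) = 0; the number of blocks of size ≥ j is rank(N^{j−1}) − rank(N^j), giving [2, 2, 1]. So we have 1 block(s) of size 3, 1 block(s) of size 2 → block sizes [3, 2]

Assembling the blocks gives a Jordan form
J =
  [6, 1, 0, 0, 0]
  [0, 6, 1, 0, 0]
  [0, 0, 6, 0, 0]
  [0, 0, 0, 6, 1]
  [0, 0, 0, 0, 6]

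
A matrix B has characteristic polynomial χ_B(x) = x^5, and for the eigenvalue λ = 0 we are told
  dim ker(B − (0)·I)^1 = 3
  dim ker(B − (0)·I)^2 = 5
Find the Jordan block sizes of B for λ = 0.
Block sizes for λ = 0: [2, 2, 1]

From the dimensions of kernels of powers, the number of Jordan blocks of size at least j is d_j − d_{j−1} where d_j = dim ker(N^j) (with d_0 = 0). Computing the differences gives [3, 2].
The number of blocks of size exactly k is (#blocks of size ≥ k) − (#blocks of size ≥ k + 1), so the partition is: 1 block(s) of size 1, 2 block(s) of size 2.
In nonincreasing order the block sizes are [2, 2, 1].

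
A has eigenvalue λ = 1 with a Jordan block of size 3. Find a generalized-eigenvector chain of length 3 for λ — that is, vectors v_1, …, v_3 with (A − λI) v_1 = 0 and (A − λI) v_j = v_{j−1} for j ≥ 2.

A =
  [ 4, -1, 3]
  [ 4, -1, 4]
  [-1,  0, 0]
A Jordan chain for λ = 1 of length 3:
v_1 = (2, 0, -2)ᵀ
v_2 = (3, 4, -1)ᵀ
v_3 = (1, 0, 0)ᵀ

Let N = A − (1)·I. We want v_3 with N^3 v_3 = 0 but N^2 v_3 ≠ 0; then v_{j-1} := N · v_j for j = 3, …, 2.

Pick v_3 = (1, 0, 0)ᵀ.
Then v_2 = N · v_3 = (3, 4, -1)ᵀ.
Then v_1 = N · v_2 = (2, 0, -2)ᵀ.

Sanity check: (A − (1)·I) v_1 = (0, 0, 0)ᵀ = 0. ✓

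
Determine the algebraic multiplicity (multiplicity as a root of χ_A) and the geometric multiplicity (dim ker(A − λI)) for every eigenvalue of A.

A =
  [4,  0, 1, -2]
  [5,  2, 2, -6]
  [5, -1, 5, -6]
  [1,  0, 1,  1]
λ = 3: alg = 4, geom = 2

Step 1 — factor the characteristic polynomial to read off the algebraic multiplicities:
  χ_A(x) = (x - 3)^4

Step 2 — compute geometric multiplicities via the rank-nullity identity g(λ) = n − rank(A − λI):
  rank(A − (3)·I) = 2, so dim ker(A − (3)·I) = n − 2 = 2

Summary:
  λ = 3: algebraic multiplicity = 4, geometric multiplicity = 2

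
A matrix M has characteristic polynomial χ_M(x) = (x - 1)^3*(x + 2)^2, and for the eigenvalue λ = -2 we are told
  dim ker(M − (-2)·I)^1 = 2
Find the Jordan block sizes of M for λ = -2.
Block sizes for λ = -2: [1, 1]

From the dimensions of kernels of powers, the number of Jordan blocks of size at least j is d_j − d_{j−1} where d_j = dim ker(N^j) (with d_0 = 0). Computing the differences gives [2].
The number of blocks of size exactly k is (#blocks of size ≥ k) − (#blocks of size ≥ k + 1), so the partition is: 2 block(s) of size 1.
In nonincreasing order the block sizes are [1, 1].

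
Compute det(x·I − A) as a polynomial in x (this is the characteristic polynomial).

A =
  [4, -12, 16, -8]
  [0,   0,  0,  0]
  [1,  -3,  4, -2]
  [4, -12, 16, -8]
x^4

Expanding det(x·I − A) (e.g. by cofactor expansion or by noting that A is similar to its Jordan form J, which has the same characteristic polynomial as A) gives
  χ_A(x) = x^4
which factors as x^4. The eigenvalues (with algebraic multiplicities) are λ = 0 with multiplicity 4.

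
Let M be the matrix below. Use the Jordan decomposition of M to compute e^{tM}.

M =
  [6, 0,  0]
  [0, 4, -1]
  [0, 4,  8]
e^{tM} =
  [exp(6*t), 0, 0]
  [0, -2*t*exp(6*t) + exp(6*t), -t*exp(6*t)]
  [0, 4*t*exp(6*t), 2*t*exp(6*t) + exp(6*t)]

Strategy: write M = P · J · P⁻¹ where J is a Jordan canonical form, so e^{tM} = P · e^{tJ} · P⁻¹, and e^{tJ} can be computed block-by-block.

M has Jordan form
J =
  [6, 1, 0]
  [0, 6, 0]
  [0, 0, 6]
(up to reordering of blocks).

Per-block formulas:
  For a 1×1 block at λ = 6: exp(t · [6]) = [e^(6t)].
  For a 2×2 Jordan block J_2(6): exp(t · J_2(6)) = e^(6t)·(I + t·N), where N is the 2×2 nilpotent shift.

After assembling e^{tJ} and conjugating by P, we get:

e^{tM} =
  [exp(6*t), 0, 0]
  [0, -2*t*exp(6*t) + exp(6*t), -t*exp(6*t)]
  [0, 4*t*exp(6*t), 2*t*exp(6*t) + exp(6*t)]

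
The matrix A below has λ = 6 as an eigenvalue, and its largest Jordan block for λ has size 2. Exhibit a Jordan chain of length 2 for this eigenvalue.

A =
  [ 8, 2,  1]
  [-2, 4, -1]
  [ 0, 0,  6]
A Jordan chain for λ = 6 of length 2:
v_1 = (2, -2, 0)ᵀ
v_2 = (1, 0, 0)ᵀ

Let N = A − (6)·I. We want v_2 with N^2 v_2 = 0 but N^1 v_2 ≠ 0; then v_{j-1} := N · v_j for j = 2, …, 2.

Pick v_2 = (1, 0, 0)ᵀ.
Then v_1 = N · v_2 = (2, -2, 0)ᵀ.

Sanity check: (A − (6)·I) v_1 = (0, 0, 0)ᵀ = 0. ✓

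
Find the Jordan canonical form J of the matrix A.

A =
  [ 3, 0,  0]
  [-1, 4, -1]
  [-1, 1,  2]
J_2(3) ⊕ J_1(3)

The characteristic polynomial is
  det(x·I − A) = x^3 - 9*x^2 + 27*x - 27 = (x - 3)^3

Eigenvalues and multiplicities (the geometric multiplicity of λ is n − rank(A − λI), which equals the number of Jordan blocks for λ):
  λ = 3: algebraic multiplicity = 3, geometric multiplicity = 2

Determining the block sizes for each eigenvalue:
  λ = 3: 2 blocks summing to 3 forces exactly one block of size 2 and the rest size 1 → block sizes [2, 1]

Assembling the blocks gives a Jordan form
J =
  [3, 1, 0]
  [0, 3, 0]
  [0, 0, 3]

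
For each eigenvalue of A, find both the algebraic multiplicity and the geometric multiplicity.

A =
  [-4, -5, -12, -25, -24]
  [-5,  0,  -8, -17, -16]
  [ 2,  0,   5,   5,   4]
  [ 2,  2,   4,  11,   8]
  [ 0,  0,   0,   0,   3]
λ = 3: alg = 5, geom = 3

Step 1 — factor the characteristic polynomial to read off the algebraic multiplicities:
  χ_A(x) = (x - 3)^5

Step 2 — compute geometric multiplicities via the rank-nullity identity g(λ) = n − rank(A − λI):
  rank(A − (3)·I) = 2, so dim ker(A − (3)·I) = n − 2 = 3

Summary:
  λ = 3: algebraic multiplicity = 5, geometric multiplicity = 3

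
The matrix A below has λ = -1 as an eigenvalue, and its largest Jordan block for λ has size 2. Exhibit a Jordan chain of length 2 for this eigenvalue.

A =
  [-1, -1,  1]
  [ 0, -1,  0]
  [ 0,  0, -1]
A Jordan chain for λ = -1 of length 2:
v_1 = (-1, 0, 0)ᵀ
v_2 = (0, 1, 0)ᵀ

Let N = A − (-1)·I. We want v_2 with N^2 v_2 = 0 but N^1 v_2 ≠ 0; then v_{j-1} := N · v_j for j = 2, …, 2.

Pick v_2 = (0, 1, 0)ᵀ.
Then v_1 = N · v_2 = (-1, 0, 0)ᵀ.

Sanity check: (A − (-1)·I) v_1 = (0, 0, 0)ᵀ = 0. ✓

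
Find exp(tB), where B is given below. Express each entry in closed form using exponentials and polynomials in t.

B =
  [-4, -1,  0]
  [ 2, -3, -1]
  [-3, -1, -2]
e^{tB} =
  [-t^2*exp(-3*t)/2 - t*exp(-3*t) + exp(-3*t), t^2*exp(-3*t)/2 - t*exp(-3*t), t^2*exp(-3*t)/2]
  [t^2*exp(-3*t)/2 + 2*t*exp(-3*t), -t^2*exp(-3*t)/2 + exp(-3*t), -t^2*exp(-3*t)/2 - t*exp(-3*t)]
  [-t^2*exp(-3*t) - 3*t*exp(-3*t), t^2*exp(-3*t) - t*exp(-3*t), t^2*exp(-3*t) + t*exp(-3*t) + exp(-3*t)]

Strategy: write B = P · J · P⁻¹ where J is a Jordan canonical form, so e^{tB} = P · e^{tJ} · P⁻¹, and e^{tJ} can be computed block-by-block.

B has Jordan form
J =
  [-3,  1,  0]
  [ 0, -3,  1]
  [ 0,  0, -3]
(up to reordering of blocks).

Per-block formulas:
  For a 3×3 Jordan block J_3(-3): exp(t · J_3(-3)) = e^(-3t)·(I + t·N + (t^2/2)·N^2), where N is the 3×3 nilpotent shift.

After assembling e^{tJ} and conjugating by P, we get:

e^{tB} =
  [-t^2*exp(-3*t)/2 - t*exp(-3*t) + exp(-3*t), t^2*exp(-3*t)/2 - t*exp(-3*t), t^2*exp(-3*t)/2]
  [t^2*exp(-3*t)/2 + 2*t*exp(-3*t), -t^2*exp(-3*t)/2 + exp(-3*t), -t^2*exp(-3*t)/2 - t*exp(-3*t)]
  [-t^2*exp(-3*t) - 3*t*exp(-3*t), t^2*exp(-3*t) - t*exp(-3*t), t^2*exp(-3*t) + t*exp(-3*t) + exp(-3*t)]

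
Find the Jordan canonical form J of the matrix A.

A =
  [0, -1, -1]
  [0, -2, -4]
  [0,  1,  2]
J_3(0)

The characteristic polynomial is
  det(x·I − A) = x^3

Eigenvalues and multiplicities (the geometric multiplicity of λ is n − rank(A − λI), which equals the number of Jordan blocks for λ):
  λ = 0: algebraic multiplicity = 3, geometric multiplicity = 1

Determining the block sizes for each eigenvalue:
  λ = 0: one block (gm = 1), so the single block has size am = 3 → block sizes [3]

Assembling the blocks gives a Jordan form
J =
  [0, 1, 0]
  [0, 0, 1]
  [0, 0, 0]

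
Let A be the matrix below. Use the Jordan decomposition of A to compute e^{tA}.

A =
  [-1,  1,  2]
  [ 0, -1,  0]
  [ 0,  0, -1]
e^{tA} =
  [exp(-t), t*exp(-t), 2*t*exp(-t)]
  [0, exp(-t), 0]
  [0, 0, exp(-t)]

Strategy: write A = P · J · P⁻¹ where J is a Jordan canonical form, so e^{tA} = P · e^{tJ} · P⁻¹, and e^{tJ} can be computed block-by-block.

A has Jordan form
J =
  [-1,  1,  0]
  [ 0, -1,  0]
  [ 0,  0, -1]
(up to reordering of blocks).

Per-block formulas:
  For a 2×2 Jordan block J_2(-1): exp(t · J_2(-1)) = e^(-1t)·(I + t·N), where N is the 2×2 nilpotent shift.
  For a 1×1 block at λ = -1: exp(t · [-1]) = [e^(-1t)].

After assembling e^{tJ} and conjugating by P, we get:

e^{tA} =
  [exp(-t), t*exp(-t), 2*t*exp(-t)]
  [0, exp(-t), 0]
  [0, 0, exp(-t)]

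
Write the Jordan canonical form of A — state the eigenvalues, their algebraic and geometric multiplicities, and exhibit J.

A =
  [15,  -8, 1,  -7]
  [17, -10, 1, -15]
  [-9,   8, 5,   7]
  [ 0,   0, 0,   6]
J_1(-2) ⊕ J_2(6) ⊕ J_1(6)

The characteristic polynomial is
  det(x·I − A) = x^4 - 16*x^3 + 72*x^2 - 432 = (x - 6)^3*(x + 2)

Eigenvalues and multiplicities (the geometric multiplicity of λ is n − rank(A − λI), which equals the number of Jordan blocks for λ):
  λ = -2: algebraic multiplicity = 1, geometric multiplicity = 1
  λ = 6: algebraic multiplicity = 3, geometric multiplicity = 2

Determining the block sizes for each eigenvalue:
  λ = -2: one block (gm = 1), so the single block has size am = 1 → block sizes [1]
  λ = 6: 2 blocks summing to 3 forces exactly one block of size 2 and the rest size 1 → block sizes [2, 1]

Assembling the blocks gives a Jordan form
J =
  [-2, 0, 0, 0]
  [ 0, 6, 1, 0]
  [ 0, 0, 6, 0]
  [ 0, 0, 0, 6]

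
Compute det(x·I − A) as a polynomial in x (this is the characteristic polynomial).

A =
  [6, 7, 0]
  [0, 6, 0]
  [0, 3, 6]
x^3 - 18*x^2 + 108*x - 216

Expanding det(x·I − A) (e.g. by cofactor expansion or by noting that A is similar to its Jordan form J, which has the same characteristic polynomial as A) gives
  χ_A(x) = x^3 - 18*x^2 + 108*x - 216
which factors as (x - 6)^3. The eigenvalues (with algebraic multiplicities) are λ = 6 with multiplicity 3.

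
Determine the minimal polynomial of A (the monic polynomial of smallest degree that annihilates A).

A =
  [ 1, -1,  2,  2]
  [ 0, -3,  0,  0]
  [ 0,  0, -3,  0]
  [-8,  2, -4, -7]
x^2 + 6*x + 9

The characteristic polynomial is χ_A(x) = (x + 3)^4, so the eigenvalues are known. The minimal polynomial is
  m_A(x) = Π_λ (x − λ)^{k_λ}
where k_λ is the size of the *largest* Jordan block for λ (equivalently, the smallest k with (A − λI)^k v = 0 for every generalised eigenvector v of λ).

  λ = -3: largest Jordan block has size 2, contributing (x + 3)^2

So m_A(x) = (x + 3)^2 = x^2 + 6*x + 9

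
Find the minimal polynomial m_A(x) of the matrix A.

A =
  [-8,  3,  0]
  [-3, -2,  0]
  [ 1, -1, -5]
x^2 + 10*x + 25

The characteristic polynomial is χ_A(x) = (x + 5)^3, so the eigenvalues are known. The minimal polynomial is
  m_A(x) = Π_λ (x − λ)^{k_λ}
where k_λ is the size of the *largest* Jordan block for λ (equivalently, the smallest k with (A − λI)^k v = 0 for every generalised eigenvector v of λ).

  λ = -5: largest Jordan block has size 2, contributing (x + 5)^2

So m_A(x) = (x + 5)^2 = x^2 + 10*x + 25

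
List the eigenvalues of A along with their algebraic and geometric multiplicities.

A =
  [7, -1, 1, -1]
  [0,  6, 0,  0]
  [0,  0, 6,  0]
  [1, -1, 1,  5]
λ = 6: alg = 4, geom = 3

Step 1 — factor the characteristic polynomial to read off the algebraic multiplicities:
  χ_A(x) = (x - 6)^4

Step 2 — compute geometric multiplicities via the rank-nullity identity g(λ) = n − rank(A − λI):
  rank(A − (6)·I) = 1, so dim ker(A − (6)·I) = n − 1 = 3

Summary:
  λ = 6: algebraic multiplicity = 4, geometric multiplicity = 3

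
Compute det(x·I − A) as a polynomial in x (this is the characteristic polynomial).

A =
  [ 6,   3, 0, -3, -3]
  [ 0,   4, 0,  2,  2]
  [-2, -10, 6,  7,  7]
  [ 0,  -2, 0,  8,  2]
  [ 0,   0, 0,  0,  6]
x^5 - 30*x^4 + 360*x^3 - 2160*x^2 + 6480*x - 7776

Expanding det(x·I − A) (e.g. by cofactor expansion or by noting that A is similar to its Jordan form J, which has the same characteristic polynomial as A) gives
  χ_A(x) = x^5 - 30*x^4 + 360*x^3 - 2160*x^2 + 6480*x - 7776
which factors as (x - 6)^5. The eigenvalues (with algebraic multiplicities) are λ = 6 with multiplicity 5.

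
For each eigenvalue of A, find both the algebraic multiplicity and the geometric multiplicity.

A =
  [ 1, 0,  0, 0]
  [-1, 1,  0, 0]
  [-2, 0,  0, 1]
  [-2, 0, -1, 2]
λ = 1: alg = 4, geom = 2

Step 1 — factor the characteristic polynomial to read off the algebraic multiplicities:
  χ_A(x) = (x - 1)^4

Step 2 — compute geometric multiplicities via the rank-nullity identity g(λ) = n − rank(A − λI):
  rank(A − (1)·I) = 2, so dim ker(A − (1)·I) = n − 2 = 2

Summary:
  λ = 1: algebraic multiplicity = 4, geometric multiplicity = 2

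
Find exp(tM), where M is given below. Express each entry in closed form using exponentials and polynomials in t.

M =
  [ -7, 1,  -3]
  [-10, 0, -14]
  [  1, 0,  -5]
e^{tM} =
  [-2*t^2*exp(-4*t) - 3*t*exp(-4*t) + exp(-4*t), t^2*exp(-4*t)/2 + t*exp(-4*t), -t^2*exp(-4*t) - 3*t*exp(-4*t)]
  [-12*t^2*exp(-4*t) - 10*t*exp(-4*t), 3*t^2*exp(-4*t) + 4*t*exp(-4*t) + exp(-4*t), -6*t^2*exp(-4*t) - 14*t*exp(-4*t)]
  [-2*t^2*exp(-4*t) + t*exp(-4*t), t^2*exp(-4*t)/2, -t^2*exp(-4*t) - t*exp(-4*t) + exp(-4*t)]

Strategy: write M = P · J · P⁻¹ where J is a Jordan canonical form, so e^{tM} = P · e^{tJ} · P⁻¹, and e^{tJ} can be computed block-by-block.

M has Jordan form
J =
  [-4,  1,  0]
  [ 0, -4,  1]
  [ 0,  0, -4]
(up to reordering of blocks).

Per-block formulas:
  For a 3×3 Jordan block J_3(-4): exp(t · J_3(-4)) = e^(-4t)·(I + t·N + (t^2/2)·N^2), where N is the 3×3 nilpotent shift.

After assembling e^{tJ} and conjugating by P, we get:

e^{tM} =
  [-2*t^2*exp(-4*t) - 3*t*exp(-4*t) + exp(-4*t), t^2*exp(-4*t)/2 + t*exp(-4*t), -t^2*exp(-4*t) - 3*t*exp(-4*t)]
  [-12*t^2*exp(-4*t) - 10*t*exp(-4*t), 3*t^2*exp(-4*t) + 4*t*exp(-4*t) + exp(-4*t), -6*t^2*exp(-4*t) - 14*t*exp(-4*t)]
  [-2*t^2*exp(-4*t) + t*exp(-4*t), t^2*exp(-4*t)/2, -t^2*exp(-4*t) - t*exp(-4*t) + exp(-4*t)]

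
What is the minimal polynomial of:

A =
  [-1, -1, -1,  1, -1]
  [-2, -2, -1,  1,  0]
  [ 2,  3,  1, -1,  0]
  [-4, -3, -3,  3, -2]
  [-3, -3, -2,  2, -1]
x^3

The characteristic polynomial is χ_A(x) = x^5, so the eigenvalues are known. The minimal polynomial is
  m_A(x) = Π_λ (x − λ)^{k_λ}
where k_λ is the size of the *largest* Jordan block for λ (equivalently, the smallest k with (A − λI)^k v = 0 for every generalised eigenvector v of λ).

  λ = 0: largest Jordan block has size 3, contributing (x − 0)^3

So m_A(x) = x^3 = x^3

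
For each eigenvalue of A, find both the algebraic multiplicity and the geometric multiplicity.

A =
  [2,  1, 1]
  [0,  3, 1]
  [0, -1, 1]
λ = 2: alg = 3, geom = 2

Step 1 — factor the characteristic polynomial to read off the algebraic multiplicities:
  χ_A(x) = (x - 2)^3

Step 2 — compute geometric multiplicities via the rank-nullity identity g(λ) = n − rank(A − λI):
  rank(A − (2)·I) = 1, so dim ker(A − (2)·I) = n − 1 = 2

Summary:
  λ = 2: algebraic multiplicity = 3, geometric multiplicity = 2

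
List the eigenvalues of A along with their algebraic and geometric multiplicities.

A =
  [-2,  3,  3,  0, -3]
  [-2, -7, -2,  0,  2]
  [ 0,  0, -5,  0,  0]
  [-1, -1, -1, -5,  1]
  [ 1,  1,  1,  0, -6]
λ = -5: alg = 5, geom = 4

Step 1 — factor the characteristic polynomial to read off the algebraic multiplicities:
  χ_A(x) = (x + 5)^5

Step 2 — compute geometric multiplicities via the rank-nullity identity g(λ) = n − rank(A − λI):
  rank(A − (-5)·I) = 1, so dim ker(A − (-5)·I) = n − 1 = 4

Summary:
  λ = -5: algebraic multiplicity = 5, geometric multiplicity = 4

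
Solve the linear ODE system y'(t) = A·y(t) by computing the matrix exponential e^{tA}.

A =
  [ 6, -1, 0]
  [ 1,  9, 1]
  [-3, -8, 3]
e^{tA} =
  [-t^2*exp(6*t)/2 + exp(6*t), -3*t^2*exp(6*t)/2 - t*exp(6*t), -t^2*exp(6*t)/2]
  [t*exp(6*t), 3*t*exp(6*t) + exp(6*t), t*exp(6*t)]
  [t^2*exp(6*t)/2 - 3*t*exp(6*t), 3*t^2*exp(6*t)/2 - 8*t*exp(6*t), t^2*exp(6*t)/2 - 3*t*exp(6*t) + exp(6*t)]

Strategy: write A = P · J · P⁻¹ where J is a Jordan canonical form, so e^{tA} = P · e^{tJ} · P⁻¹, and e^{tJ} can be computed block-by-block.

A has Jordan form
J =
  [6, 1, 0]
  [0, 6, 1]
  [0, 0, 6]
(up to reordering of blocks).

Per-block formulas:
  For a 3×3 Jordan block J_3(6): exp(t · J_3(6)) = e^(6t)·(I + t·N + (t^2/2)·N^2), where N is the 3×3 nilpotent shift.

After assembling e^{tJ} and conjugating by P, we get:

e^{tA} =
  [-t^2*exp(6*t)/2 + exp(6*t), -3*t^2*exp(6*t)/2 - t*exp(6*t), -t^2*exp(6*t)/2]
  [t*exp(6*t), 3*t*exp(6*t) + exp(6*t), t*exp(6*t)]
  [t^2*exp(6*t)/2 - 3*t*exp(6*t), 3*t^2*exp(6*t)/2 - 8*t*exp(6*t), t^2*exp(6*t)/2 - 3*t*exp(6*t) + exp(6*t)]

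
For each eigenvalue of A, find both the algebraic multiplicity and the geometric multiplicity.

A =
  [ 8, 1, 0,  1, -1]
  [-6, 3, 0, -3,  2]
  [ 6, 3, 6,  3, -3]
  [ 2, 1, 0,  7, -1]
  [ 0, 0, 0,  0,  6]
λ = 6: alg = 5, geom = 3

Step 1 — factor the characteristic polynomial to read off the algebraic multiplicities:
  χ_A(x) = (x - 6)^5

Step 2 — compute geometric multiplicities via the rank-nullity identity g(λ) = n − rank(A − λI):
  rank(A − (6)·I) = 2, so dim ker(A − (6)·I) = n − 2 = 3

Summary:
  λ = 6: algebraic multiplicity = 5, geometric multiplicity = 3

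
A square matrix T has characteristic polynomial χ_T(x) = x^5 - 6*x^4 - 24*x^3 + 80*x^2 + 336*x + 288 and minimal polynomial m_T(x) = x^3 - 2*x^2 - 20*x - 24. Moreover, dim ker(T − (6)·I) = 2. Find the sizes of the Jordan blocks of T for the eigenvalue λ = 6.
Block sizes for λ = 6: [1, 1]

Step 1 — from the characteristic polynomial, algebraic multiplicity of λ = 6 is 2. From dim ker(T − (6)·I) = 2, there are exactly 2 Jordan blocks for λ = 6.
Step 2 — from the minimal polynomial, the factor (x − 6) tells us the largest block for λ = 6 has size 1.
Step 3 — with total size 2, 2 blocks, and largest block 1, the block sizes (in nonincreasing order) are [1, 1].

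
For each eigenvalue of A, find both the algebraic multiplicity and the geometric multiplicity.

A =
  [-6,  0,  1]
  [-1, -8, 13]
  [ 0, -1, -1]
λ = -5: alg = 3, geom = 1

Step 1 — factor the characteristic polynomial to read off the algebraic multiplicities:
  χ_A(x) = (x + 5)^3

Step 2 — compute geometric multiplicities via the rank-nullity identity g(λ) = n − rank(A − λI):
  rank(A − (-5)·I) = 2, so dim ker(A − (-5)·I) = n − 2 = 1

Summary:
  λ = -5: algebraic multiplicity = 3, geometric multiplicity = 1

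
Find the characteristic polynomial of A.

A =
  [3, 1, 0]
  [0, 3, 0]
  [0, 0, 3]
x^3 - 9*x^2 + 27*x - 27

Expanding det(x·I − A) (e.g. by cofactor expansion or by noting that A is similar to its Jordan form J, which has the same characteristic polynomial as A) gives
  χ_A(x) = x^3 - 9*x^2 + 27*x - 27
which factors as (x - 3)^3. The eigenvalues (with algebraic multiplicities) are λ = 3 with multiplicity 3.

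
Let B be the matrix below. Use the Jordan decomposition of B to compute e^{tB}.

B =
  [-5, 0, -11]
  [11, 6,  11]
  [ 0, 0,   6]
e^{tB} =
  [exp(-5*t), 0, -exp(6*t) + exp(-5*t)]
  [exp(6*t) - exp(-5*t), exp(6*t), exp(6*t) - exp(-5*t)]
  [0, 0, exp(6*t)]

Strategy: write B = P · J · P⁻¹ where J is a Jordan canonical form, so e^{tB} = P · e^{tJ} · P⁻¹, and e^{tJ} can be computed block-by-block.

B has Jordan form
J =
  [-5, 0, 0]
  [ 0, 6, 0]
  [ 0, 0, 6]
(up to reordering of blocks).

Per-block formulas:
  For a 1×1 block at λ = 6: exp(t · [6]) = [e^(6t)].
  For a 1×1 block at λ = -5: exp(t · [-5]) = [e^(-5t)].

After assembling e^{tJ} and conjugating by P, we get:

e^{tB} =
  [exp(-5*t), 0, -exp(6*t) + exp(-5*t)]
  [exp(6*t) - exp(-5*t), exp(6*t), exp(6*t) - exp(-5*t)]
  [0, 0, exp(6*t)]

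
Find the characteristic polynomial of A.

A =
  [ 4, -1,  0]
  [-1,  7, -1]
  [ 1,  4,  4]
x^3 - 15*x^2 + 75*x - 125

Expanding det(x·I − A) (e.g. by cofactor expansion or by noting that A is similar to its Jordan form J, which has the same characteristic polynomial as A) gives
  χ_A(x) = x^3 - 15*x^2 + 75*x - 125
which factors as (x - 5)^3. The eigenvalues (with algebraic multiplicities) are λ = 5 with multiplicity 3.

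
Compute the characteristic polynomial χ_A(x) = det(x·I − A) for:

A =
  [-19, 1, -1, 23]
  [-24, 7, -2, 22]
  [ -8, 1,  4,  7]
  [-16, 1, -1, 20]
x^4 - 12*x^3 + 30*x^2 + 100*x - 375

Expanding det(x·I − A) (e.g. by cofactor expansion or by noting that A is similar to its Jordan form J, which has the same characteristic polynomial as A) gives
  χ_A(x) = x^4 - 12*x^3 + 30*x^2 + 100*x - 375
which factors as (x - 5)^3*(x + 3). The eigenvalues (with algebraic multiplicities) are λ = -3 with multiplicity 1, λ = 5 with multiplicity 3.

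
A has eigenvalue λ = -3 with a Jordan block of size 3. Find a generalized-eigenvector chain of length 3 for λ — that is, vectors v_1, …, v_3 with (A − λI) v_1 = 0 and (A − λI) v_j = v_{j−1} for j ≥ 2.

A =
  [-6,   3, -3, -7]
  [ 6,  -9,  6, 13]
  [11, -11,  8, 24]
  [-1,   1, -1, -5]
A Jordan chain for λ = -3 of length 3:
v_1 = (1, -1, -2, 0)ᵀ
v_2 = (-3, 6, 11, -1)ᵀ
v_3 = (1, 0, 0, 0)ᵀ

Let N = A − (-3)·I. We want v_3 with N^3 v_3 = 0 but N^2 v_3 ≠ 0; then v_{j-1} := N · v_j for j = 3, …, 2.

Pick v_3 = (1, 0, 0, 0)ᵀ.
Then v_2 = N · v_3 = (-3, 6, 11, -1)ᵀ.
Then v_1 = N · v_2 = (1, -1, -2, 0)ᵀ.

Sanity check: (A − (-3)·I) v_1 = (0, 0, 0, 0)ᵀ = 0. ✓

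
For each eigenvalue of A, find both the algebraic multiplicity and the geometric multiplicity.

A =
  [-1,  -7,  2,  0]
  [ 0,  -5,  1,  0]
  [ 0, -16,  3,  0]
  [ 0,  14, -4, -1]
λ = -1: alg = 4, geom = 2

Step 1 — factor the characteristic polynomial to read off the algebraic multiplicities:
  χ_A(x) = (x + 1)^4

Step 2 — compute geometric multiplicities via the rank-nullity identity g(λ) = n − rank(A − λI):
  rank(A − (-1)·I) = 2, so dim ker(A − (-1)·I) = n − 2 = 2

Summary:
  λ = -1: algebraic multiplicity = 4, geometric multiplicity = 2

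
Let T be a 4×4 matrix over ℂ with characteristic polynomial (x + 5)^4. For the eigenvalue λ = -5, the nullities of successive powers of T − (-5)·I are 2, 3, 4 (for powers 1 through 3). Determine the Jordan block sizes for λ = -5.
Block sizes for λ = -5: [3, 1]

From the dimensions of kernels of powers, the number of Jordan blocks of size at least j is d_j − d_{j−1} where d_j = dim ker(N^j) (with d_0 = 0). Computing the differences gives [2, 1, 1].
The number of blocks of size exactly k is (#blocks of size ≥ k) − (#blocks of size ≥ k + 1), so the partition is: 1 block(s) of size 1, 1 block(s) of size 3.
In nonincreasing order the block sizes are [3, 1].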